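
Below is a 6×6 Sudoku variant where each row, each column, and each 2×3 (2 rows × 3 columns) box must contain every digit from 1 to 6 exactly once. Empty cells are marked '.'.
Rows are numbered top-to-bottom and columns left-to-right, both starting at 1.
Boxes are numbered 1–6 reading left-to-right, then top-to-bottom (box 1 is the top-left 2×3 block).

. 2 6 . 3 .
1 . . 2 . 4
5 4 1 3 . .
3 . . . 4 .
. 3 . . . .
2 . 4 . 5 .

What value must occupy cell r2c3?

Cell r2c3 itself could take any of {3, 5} by direct elimination.
Consider where 3 can go in box 1.
r1c1 is out (row 1 already has a 3).
r2c2 is out (column 2 already has a 3).
So the only cell in box 1 that can hold 3 is r2c3.
Therefore r2c3 = 3.

3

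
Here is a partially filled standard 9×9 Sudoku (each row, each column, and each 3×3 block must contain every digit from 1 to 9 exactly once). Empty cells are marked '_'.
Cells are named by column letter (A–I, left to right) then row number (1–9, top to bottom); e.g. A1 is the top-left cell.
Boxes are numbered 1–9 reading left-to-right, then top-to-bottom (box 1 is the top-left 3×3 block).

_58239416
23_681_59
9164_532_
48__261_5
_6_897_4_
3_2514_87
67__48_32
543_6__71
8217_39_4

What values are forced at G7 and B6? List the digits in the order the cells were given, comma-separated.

5,9

For G7:
  Row 7 already contains {2, 3, 4, 6, 7, 8}.
  Column G already contains {1, 3, 4, 9}.
  Its 3×3 block (box 9) already contains {1, 2, 3, 4, 7, 9}.
  The only value from 1–9 not eliminated is 5, so G7 = 5.
For B6:
  Row 6 already contains {1, 2, 3, 4, 5, 7, 8}.
  Column B already contains {1, 2, 3, 4, 5, 6, 7, 8}.
  Its 3×3 block (box 4) already contains {2, 3, 4, 6, 8}.
  The only value from 1–9 not eliminated is 9, so B6 = 9.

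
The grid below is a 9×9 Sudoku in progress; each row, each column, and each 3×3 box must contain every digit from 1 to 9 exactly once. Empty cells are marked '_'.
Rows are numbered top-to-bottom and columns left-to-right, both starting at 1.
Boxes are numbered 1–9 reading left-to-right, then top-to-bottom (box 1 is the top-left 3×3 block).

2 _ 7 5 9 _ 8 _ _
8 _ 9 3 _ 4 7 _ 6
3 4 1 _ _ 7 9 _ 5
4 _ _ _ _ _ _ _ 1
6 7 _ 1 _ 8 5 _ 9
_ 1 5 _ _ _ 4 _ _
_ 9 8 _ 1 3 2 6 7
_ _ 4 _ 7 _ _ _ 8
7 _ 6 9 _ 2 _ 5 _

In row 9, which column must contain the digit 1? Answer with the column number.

Consider where 1 can go in row 9.
R9C2 is out (column 2 already has a 1).
R9C5 is out (column 5 already has a 1).
R9C9 is out (column 9 already has a 1).
So the only cell in row 9 that can hold 1 is R9C7.
That is column 7.

7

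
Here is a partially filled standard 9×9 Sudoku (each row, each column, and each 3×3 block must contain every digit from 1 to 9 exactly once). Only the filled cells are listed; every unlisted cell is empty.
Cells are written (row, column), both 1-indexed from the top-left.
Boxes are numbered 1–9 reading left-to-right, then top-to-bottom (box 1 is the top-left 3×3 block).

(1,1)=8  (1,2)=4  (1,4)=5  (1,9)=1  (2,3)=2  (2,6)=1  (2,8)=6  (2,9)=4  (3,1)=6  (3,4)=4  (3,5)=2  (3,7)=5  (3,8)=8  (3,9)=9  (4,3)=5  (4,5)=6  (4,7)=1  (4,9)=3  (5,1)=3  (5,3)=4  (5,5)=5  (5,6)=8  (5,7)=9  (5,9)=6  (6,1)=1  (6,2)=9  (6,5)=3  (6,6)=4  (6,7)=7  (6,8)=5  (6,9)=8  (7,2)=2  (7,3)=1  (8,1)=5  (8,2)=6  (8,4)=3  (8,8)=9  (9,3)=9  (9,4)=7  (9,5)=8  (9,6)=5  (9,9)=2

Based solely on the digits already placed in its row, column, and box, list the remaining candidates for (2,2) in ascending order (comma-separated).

Row 2 already contains {1, 2, 4, 6}.
Column 2 already contains {2, 4, 6, 9}.
Its 3×3 block (box 1) already contains {2, 4, 6, 8}.
Removing those from 1–9 leaves {3, 5, 7} as the candidates for (2,2).

3,5,7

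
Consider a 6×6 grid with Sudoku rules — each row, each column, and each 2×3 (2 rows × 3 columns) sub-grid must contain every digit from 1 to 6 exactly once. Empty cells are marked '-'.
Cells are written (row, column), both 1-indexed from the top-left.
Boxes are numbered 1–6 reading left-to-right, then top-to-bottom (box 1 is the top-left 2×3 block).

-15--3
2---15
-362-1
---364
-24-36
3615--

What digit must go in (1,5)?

Cell (1,5) itself could take any of {2, 4} by direct elimination.
Consider where 2 can go in row 1.
(1,1) is out (column 1 already has a 2).
(1,4) is out (column 4 already has a 2).
So the only cell in row 1 that can hold 2 is (1,5).
Therefore (1,5) = 2.

2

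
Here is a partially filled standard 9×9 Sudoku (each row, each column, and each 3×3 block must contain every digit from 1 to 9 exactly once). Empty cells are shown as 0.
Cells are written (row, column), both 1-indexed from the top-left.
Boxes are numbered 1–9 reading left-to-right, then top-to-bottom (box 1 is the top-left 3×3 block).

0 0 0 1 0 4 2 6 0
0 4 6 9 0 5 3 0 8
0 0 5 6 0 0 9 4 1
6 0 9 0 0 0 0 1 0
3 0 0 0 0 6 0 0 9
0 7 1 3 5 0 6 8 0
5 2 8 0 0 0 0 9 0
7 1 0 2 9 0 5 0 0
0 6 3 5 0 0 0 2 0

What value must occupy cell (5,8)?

5

Cell (5,8) itself could take any of {5, 7} by direct elimination.
Consider where 5 can go in column 8.
(2,8) is out (row 2 already has a 5).
(8,8) is out (row 8 already has a 5).
So the only cell in column 8 that can hold 5 is (5,8).
Therefore (5,8) = 5.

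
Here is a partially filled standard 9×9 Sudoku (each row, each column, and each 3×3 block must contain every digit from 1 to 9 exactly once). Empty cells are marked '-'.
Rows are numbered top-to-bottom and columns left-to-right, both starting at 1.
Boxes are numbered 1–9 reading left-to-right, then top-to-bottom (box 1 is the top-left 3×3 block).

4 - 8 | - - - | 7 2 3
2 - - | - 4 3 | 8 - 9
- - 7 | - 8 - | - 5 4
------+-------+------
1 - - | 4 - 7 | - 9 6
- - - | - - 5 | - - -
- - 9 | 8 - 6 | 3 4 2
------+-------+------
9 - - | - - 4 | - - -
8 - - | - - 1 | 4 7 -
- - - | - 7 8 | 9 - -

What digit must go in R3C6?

Cell R3C6 itself could take any of {2, 9} by direct elimination.
Consider where 2 can go in column 6.
R1C6 is out (row 1 already has a 2).
So the only cell in column 6 that can hold 2 is R3C6.
Therefore R3C6 = 2.

2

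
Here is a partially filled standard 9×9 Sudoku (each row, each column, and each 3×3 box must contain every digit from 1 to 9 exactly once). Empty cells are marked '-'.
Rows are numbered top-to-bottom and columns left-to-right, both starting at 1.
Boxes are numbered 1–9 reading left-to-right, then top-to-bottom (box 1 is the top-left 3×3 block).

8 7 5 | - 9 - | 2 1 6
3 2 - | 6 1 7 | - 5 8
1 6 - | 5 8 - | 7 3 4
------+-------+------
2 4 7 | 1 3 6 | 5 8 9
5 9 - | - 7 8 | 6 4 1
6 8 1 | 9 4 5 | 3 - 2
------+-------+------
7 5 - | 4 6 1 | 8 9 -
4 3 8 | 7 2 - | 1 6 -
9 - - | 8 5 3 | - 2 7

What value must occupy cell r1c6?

Row 1 already contains {1, 2, 5, 6, 7, 8, 9}.
Column 6 already contains {1, 3, 5, 6, 7, 8}.
Its 3×3 block (box 2) already contains {1, 5, 6, 7, 8, 9}.
The only value from 1–9 not eliminated is 4, so r1c6 = 4.

4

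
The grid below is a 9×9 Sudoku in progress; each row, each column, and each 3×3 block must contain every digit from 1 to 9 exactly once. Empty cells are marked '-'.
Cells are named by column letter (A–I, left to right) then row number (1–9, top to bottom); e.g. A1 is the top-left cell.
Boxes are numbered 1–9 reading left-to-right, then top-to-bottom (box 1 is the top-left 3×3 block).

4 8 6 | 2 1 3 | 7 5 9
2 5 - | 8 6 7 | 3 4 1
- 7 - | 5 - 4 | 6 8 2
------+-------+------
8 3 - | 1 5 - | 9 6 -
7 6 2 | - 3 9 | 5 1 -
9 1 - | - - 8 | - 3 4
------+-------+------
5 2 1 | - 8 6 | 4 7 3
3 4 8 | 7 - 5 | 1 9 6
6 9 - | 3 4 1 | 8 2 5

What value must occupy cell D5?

Row 5 already contains {1, 2, 3, 5, 6, 7, 9}.
Column D already contains {1, 2, 3, 5, 7, 8}.
Its 3×3 block (box 5) already contains {1, 3, 5, 8, 9}.
The only value from 1–9 not eliminated is 4, so D5 = 4.

4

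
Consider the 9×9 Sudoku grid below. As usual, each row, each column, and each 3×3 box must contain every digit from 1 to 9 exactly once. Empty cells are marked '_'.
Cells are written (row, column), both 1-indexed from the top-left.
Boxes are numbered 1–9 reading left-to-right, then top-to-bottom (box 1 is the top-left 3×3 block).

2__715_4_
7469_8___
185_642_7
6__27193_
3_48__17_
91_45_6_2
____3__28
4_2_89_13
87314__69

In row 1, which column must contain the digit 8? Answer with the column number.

7

Consider where 8 can go in row 1.
(1,2) is out (column 2 already has a 8).
(1,3) is out (box 1 already has a 8).
(1,9) is out (column 9 already has a 8).
So the only cell in row 1 that can hold 8 is (1,7).
That is column 7.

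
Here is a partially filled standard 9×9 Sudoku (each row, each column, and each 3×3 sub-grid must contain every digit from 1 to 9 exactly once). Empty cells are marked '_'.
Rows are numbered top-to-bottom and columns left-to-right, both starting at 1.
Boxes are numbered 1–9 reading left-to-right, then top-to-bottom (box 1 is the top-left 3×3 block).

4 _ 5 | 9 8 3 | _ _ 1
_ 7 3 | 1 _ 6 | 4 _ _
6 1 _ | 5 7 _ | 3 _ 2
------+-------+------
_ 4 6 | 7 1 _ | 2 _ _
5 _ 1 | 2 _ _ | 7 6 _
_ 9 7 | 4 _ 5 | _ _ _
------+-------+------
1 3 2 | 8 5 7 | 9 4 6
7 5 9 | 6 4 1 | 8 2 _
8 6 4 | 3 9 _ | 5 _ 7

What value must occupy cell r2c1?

Cell r2c1 itself could take any of {2, 9} by direct elimination.
Consider where 9 can go in box 1.
r1c2 is out (row 1 already has a 9).
r3c3 is out (column 3 already has a 9).
So the only cell in box 1 that can hold 9 is r2c1.
Therefore r2c1 = 9.

9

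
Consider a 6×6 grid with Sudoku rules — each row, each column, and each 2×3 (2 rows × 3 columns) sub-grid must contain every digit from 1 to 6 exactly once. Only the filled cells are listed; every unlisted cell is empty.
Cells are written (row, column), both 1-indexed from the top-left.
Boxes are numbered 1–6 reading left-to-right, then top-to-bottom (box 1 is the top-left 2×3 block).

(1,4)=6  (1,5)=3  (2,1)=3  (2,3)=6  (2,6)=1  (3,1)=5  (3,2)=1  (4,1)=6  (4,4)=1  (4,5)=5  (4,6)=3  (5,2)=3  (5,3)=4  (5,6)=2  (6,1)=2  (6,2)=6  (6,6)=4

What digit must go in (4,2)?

Cell (4,2) itself could take any of {2, 4} by direct elimination.
Consider where 4 can go in box 3.
(3,3) is out (column 3 already has a 4).
(4,3) is out (column 3 already has a 4).
So the only cell in box 3 that can hold 4 is (4,2).
Therefore (4,2) = 4.

4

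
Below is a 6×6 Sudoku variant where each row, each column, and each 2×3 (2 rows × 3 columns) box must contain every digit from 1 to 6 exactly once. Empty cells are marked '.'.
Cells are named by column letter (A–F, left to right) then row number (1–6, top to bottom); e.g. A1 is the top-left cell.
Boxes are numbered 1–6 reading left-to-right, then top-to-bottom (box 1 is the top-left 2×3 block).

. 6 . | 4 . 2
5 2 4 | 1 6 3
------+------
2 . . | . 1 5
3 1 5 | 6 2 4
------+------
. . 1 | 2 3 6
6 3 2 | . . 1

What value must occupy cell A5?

Row 5 already contains {1, 2, 3, 6}.
Column A already contains {2, 3, 5, 6}.
Its 2×3 block (box 5) already contains {1, 2, 3, 6}.
The only value from 1–6 not eliminated is 4, so A5 = 4.

4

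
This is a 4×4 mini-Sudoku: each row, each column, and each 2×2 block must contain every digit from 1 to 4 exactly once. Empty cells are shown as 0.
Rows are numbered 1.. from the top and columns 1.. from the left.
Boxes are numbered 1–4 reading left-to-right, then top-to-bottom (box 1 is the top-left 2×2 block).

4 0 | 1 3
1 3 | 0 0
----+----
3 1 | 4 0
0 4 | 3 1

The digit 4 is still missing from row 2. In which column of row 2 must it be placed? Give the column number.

4

Consider where 4 can go in row 2.
row 2, column 3 is out (column 3 already has a 4).
So the only cell in row 2 that can hold 4 is row 2, column 4.
That is column 4.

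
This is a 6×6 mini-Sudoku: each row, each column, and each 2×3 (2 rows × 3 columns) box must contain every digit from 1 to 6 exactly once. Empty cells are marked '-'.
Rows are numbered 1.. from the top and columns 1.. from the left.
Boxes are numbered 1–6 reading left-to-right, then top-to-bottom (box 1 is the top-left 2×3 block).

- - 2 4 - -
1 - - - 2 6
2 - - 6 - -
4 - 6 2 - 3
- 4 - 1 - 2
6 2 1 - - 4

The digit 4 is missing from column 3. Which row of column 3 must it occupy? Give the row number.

Consider where 4 can go in column 3.
row 3, column 3 is out (box 3 already has a 4).
row 5, column 3 is out (row 5 already has a 4).
So the only cell in column 3 that can hold 4 is row 2, column 3.
That is row 2.

2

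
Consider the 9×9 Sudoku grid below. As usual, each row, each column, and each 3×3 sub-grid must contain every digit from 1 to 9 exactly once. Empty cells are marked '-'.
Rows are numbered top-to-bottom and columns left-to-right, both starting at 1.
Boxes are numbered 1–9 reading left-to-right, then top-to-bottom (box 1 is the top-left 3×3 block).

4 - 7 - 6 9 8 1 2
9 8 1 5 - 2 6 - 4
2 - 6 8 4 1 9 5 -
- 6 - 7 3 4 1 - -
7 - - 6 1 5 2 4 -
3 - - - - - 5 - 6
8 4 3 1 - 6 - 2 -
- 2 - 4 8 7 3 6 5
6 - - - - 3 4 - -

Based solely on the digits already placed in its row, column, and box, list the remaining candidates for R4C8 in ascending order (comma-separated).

8,9

Row 4 already contains {1, 3, 4, 6, 7}.
Column 8 already contains {1, 2, 4, 5, 6}.
Its 3×3 block (box 6) already contains {1, 2, 4, 5, 6}.
Removing those from 1–9 leaves {8, 9} as the candidates for R4C8.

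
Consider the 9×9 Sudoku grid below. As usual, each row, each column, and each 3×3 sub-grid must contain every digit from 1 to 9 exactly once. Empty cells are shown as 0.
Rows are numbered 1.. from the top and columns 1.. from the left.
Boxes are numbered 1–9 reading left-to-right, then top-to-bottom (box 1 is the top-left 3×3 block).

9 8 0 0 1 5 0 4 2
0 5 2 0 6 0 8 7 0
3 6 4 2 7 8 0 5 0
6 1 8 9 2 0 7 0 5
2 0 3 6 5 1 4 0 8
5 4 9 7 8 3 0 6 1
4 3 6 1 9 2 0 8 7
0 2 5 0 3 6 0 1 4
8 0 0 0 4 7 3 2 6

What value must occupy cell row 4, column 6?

4

Row 4 already contains {1, 2, 5, 6, 7, 8, 9}.
Column 6 already contains {1, 2, 3, 5, 6, 7, 8}.
Its 3×3 block (box 5) already contains {1, 2, 3, 5, 6, 7, 8, 9}.
The only value from 1–9 not eliminated is 4, so row 4, column 6 = 4.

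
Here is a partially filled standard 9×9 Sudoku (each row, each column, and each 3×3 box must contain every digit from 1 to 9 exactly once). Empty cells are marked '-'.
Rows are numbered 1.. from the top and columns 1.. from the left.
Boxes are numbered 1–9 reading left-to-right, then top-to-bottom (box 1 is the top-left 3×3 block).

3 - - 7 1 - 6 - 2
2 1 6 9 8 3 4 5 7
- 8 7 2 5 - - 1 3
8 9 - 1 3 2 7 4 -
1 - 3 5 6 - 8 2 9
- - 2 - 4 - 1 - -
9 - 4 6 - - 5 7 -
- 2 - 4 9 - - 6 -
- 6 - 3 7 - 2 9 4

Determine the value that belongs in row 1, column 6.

Row 1 already contains {1, 2, 3, 6, 7}.
Column 6 already contains {2, 3}.
Its 3×3 block (box 2) already contains {1, 2, 3, 5, 7, 8, 9}.
The only value from 1–9 not eliminated is 4, so row 1, column 6 = 4.

4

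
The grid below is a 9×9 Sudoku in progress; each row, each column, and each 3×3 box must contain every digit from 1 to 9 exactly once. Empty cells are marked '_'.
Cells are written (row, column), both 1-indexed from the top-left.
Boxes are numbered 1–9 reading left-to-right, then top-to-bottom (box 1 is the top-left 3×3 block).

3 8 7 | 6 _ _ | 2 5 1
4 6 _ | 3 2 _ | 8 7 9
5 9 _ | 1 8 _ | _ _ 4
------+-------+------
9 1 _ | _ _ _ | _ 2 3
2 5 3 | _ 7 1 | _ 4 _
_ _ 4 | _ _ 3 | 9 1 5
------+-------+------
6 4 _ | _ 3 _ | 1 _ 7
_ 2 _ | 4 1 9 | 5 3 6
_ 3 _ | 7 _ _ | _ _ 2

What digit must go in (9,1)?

1

Cell (9,1) itself could take any of {1, 8} by direct elimination.
Consider where 1 can go in column 1.
(6,1) is out (row 6 already has a 1).
(8,1) is out (row 8 already has a 1).
So the only cell in column 1 that can hold 1 is (9,1).
Therefore (9,1) = 1.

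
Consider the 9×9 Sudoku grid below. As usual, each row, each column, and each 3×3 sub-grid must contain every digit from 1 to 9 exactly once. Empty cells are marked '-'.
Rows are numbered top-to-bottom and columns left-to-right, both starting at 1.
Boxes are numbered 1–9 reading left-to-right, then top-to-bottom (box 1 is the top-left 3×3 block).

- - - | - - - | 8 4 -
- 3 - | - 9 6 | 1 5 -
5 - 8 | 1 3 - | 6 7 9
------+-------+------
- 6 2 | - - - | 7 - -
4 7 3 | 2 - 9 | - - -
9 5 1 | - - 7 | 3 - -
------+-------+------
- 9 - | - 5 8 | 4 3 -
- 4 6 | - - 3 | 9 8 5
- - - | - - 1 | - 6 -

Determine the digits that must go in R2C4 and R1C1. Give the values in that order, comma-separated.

8,6

For R2C4:
  Consider where 8 can go in row 2.
  R2C1 is out (box 1 already has a 8).
  R2C3 is out (column 3 already has a 8).
  R2C9 is out (box 3 already has a 8).
  So the only cell in row 2 that can hold 8 is R2C4.
  So R2C4 = 8.
For R1C1:
  Consider where 6 can go in row 1.
  R1C2 is out (column 2 already has a 6). R1C3 is out (column 3 already has a 6). R1C4 is out (box 2 already has a 6). R1C5 is out (box 2 already has a 6). The remaining empty cells in row 1 are similarly blocked.
  So the only cell in row 1 that can hold 6 is R1C1.
  So R1C1 = 6.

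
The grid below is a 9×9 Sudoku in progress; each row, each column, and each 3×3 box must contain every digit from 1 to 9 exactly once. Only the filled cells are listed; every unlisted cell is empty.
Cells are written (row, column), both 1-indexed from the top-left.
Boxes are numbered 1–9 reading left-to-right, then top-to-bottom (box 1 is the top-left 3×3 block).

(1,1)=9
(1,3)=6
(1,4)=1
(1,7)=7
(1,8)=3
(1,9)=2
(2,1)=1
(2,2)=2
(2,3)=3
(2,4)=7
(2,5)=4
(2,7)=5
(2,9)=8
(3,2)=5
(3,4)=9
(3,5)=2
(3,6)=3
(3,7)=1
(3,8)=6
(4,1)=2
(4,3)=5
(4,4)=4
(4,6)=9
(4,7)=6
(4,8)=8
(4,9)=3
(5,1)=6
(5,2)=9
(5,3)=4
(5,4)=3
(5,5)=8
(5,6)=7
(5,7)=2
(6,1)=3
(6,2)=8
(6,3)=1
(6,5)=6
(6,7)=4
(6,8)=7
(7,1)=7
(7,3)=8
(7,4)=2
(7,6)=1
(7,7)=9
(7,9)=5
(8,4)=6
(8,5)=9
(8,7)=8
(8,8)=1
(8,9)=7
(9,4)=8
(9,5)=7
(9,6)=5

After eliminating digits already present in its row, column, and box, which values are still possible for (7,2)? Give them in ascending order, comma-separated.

3,4,6

Row 7 already contains {1, 2, 5, 7, 8, 9}.
Column 2 already contains {2, 5, 8, 9}.
Its 3×3 block (box 7) already contains {7, 8}.
Removing those from 1–9 leaves {3, 4, 6} as the candidates for (7,2).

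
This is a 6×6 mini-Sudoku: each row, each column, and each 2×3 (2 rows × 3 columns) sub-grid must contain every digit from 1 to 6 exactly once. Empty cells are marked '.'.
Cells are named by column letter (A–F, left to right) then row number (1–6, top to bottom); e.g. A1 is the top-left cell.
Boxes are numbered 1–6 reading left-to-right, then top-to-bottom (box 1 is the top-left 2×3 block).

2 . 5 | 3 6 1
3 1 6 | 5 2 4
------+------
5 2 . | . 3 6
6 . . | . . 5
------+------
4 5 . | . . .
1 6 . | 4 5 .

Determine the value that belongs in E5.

1

Row 5 already contains {4, 5}.
Column E already contains {2, 3, 5, 6}.
Its 2×3 block (box 6) already contains {4, 5}.
The only value from 1–6 not eliminated is 1, so E5 = 1.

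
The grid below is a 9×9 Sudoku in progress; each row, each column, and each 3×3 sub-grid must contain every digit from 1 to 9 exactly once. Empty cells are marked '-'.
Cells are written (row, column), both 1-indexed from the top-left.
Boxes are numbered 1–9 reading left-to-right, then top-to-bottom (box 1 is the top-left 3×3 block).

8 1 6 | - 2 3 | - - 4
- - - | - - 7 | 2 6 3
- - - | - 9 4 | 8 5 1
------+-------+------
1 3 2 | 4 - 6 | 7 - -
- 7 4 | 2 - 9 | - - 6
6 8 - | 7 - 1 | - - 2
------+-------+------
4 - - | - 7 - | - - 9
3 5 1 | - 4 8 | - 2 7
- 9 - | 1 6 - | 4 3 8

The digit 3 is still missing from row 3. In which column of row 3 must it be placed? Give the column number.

Consider where 3 can go in row 3.
(3,1) is out (column 1 already has a 3).
(3,2) is out (column 2 already has a 3).
(3,4) is out (box 2 already has a 3).
So the only cell in row 3 that can hold 3 is (3,3).
That is column 3.

3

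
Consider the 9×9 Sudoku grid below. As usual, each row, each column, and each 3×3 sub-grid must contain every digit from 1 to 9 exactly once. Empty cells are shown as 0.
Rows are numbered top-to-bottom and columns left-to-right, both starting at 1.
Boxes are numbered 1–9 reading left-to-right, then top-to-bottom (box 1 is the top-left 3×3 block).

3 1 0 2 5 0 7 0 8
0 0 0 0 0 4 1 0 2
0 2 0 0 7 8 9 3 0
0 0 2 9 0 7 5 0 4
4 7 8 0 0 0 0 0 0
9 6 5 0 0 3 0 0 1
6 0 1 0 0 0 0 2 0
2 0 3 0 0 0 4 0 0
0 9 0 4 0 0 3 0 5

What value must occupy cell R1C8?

4

Cell R1C8 itself could take any of {4, 6} by direct elimination.
Consider where 4 can go in box 3.
R2C8 is out (row 2 already has a 4).
R3C9 is out (column 9 already has a 4).
So the only cell in box 3 that can hold 4 is R1C8.
Therefore R1C8 = 4.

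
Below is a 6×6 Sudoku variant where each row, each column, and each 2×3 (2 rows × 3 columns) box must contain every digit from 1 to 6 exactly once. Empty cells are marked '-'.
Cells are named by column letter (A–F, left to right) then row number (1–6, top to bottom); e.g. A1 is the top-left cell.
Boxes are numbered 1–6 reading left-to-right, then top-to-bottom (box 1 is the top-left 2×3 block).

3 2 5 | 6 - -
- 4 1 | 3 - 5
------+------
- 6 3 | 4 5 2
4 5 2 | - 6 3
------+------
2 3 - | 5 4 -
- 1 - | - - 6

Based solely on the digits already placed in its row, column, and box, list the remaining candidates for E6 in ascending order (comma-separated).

Row 6 already contains {1, 6}.
Column E already contains {4, 5, 6}.
Its 2×3 block (box 6) already contains {4, 5, 6}.
Removing those from 1–6 leaves {2, 3} as the candidates for E6.

2,3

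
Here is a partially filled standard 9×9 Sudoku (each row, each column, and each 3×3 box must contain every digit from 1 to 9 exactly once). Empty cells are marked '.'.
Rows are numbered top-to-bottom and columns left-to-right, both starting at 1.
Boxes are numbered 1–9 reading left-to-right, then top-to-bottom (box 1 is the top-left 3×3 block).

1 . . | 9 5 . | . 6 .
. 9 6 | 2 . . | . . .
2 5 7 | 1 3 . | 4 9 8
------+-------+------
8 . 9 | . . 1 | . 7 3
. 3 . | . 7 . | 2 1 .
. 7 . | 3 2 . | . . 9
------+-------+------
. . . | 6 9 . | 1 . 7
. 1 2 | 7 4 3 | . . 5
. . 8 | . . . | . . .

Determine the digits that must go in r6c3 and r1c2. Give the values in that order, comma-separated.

1,8

For r6c3:
  Consider where 1 can go in column 3.
  r1c3 is out (row 1 already has a 1).
  r5c3 is out (row 5 already has a 1).
  r7c3 is out (row 7 already has a 1).
  So the only cell in column 3 that can hold 1 is r6c3.
  So r6c3 = 1.
For r1c2:
  Consider where 8 can go in box 1.
  r1c3 is out (column 3 already has a 8).
  r2c1 is out (column 1 already has a 8).
  So the only cell in box 1 that can hold 8 is r1c2.
  So r1c2 = 8.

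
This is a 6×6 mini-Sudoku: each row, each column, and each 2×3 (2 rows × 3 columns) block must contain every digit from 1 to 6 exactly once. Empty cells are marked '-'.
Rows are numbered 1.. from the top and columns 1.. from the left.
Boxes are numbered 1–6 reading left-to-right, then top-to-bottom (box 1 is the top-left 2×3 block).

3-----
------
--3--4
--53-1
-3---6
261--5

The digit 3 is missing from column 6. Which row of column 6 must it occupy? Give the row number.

2

Consider where 3 can go in column 6.
row 1, column 6 is out (row 1 already has a 3).
So the only cell in column 6 that can hold 3 is row 2, column 6.
That is row 2.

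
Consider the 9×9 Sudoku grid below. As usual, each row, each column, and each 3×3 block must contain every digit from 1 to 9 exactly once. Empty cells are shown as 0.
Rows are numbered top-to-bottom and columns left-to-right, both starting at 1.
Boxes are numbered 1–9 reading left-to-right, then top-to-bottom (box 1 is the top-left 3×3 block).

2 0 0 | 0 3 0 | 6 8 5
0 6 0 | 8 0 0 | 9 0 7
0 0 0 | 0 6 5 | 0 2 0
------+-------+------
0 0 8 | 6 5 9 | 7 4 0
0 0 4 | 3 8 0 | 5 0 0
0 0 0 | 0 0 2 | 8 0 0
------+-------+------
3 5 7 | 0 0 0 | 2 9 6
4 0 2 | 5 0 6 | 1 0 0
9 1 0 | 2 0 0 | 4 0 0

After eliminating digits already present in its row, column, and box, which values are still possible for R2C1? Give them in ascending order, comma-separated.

Row 2 already contains {6, 7, 8, 9}.
Column 1 already contains {2, 3, 4, 9}.
Its 3×3 block (box 1) already contains {2, 6}.
Removing those from 1–9 leaves {1, 5} as the candidates for R2C1.

1,5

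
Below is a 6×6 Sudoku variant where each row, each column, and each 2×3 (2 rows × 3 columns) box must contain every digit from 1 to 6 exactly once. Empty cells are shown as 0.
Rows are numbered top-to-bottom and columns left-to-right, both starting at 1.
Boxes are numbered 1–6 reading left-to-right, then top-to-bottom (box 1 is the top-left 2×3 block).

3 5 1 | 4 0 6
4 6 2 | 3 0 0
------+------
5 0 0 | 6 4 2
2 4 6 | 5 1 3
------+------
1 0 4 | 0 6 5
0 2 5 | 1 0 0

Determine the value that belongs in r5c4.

Row 5 already contains {1, 4, 5, 6}.
Column 4 already contains {1, 3, 4, 5, 6}.
Its 2×3 block (box 6) already contains {1, 5, 6}.
The only value from 1–6 not eliminated is 2, so r5c4 = 2.

2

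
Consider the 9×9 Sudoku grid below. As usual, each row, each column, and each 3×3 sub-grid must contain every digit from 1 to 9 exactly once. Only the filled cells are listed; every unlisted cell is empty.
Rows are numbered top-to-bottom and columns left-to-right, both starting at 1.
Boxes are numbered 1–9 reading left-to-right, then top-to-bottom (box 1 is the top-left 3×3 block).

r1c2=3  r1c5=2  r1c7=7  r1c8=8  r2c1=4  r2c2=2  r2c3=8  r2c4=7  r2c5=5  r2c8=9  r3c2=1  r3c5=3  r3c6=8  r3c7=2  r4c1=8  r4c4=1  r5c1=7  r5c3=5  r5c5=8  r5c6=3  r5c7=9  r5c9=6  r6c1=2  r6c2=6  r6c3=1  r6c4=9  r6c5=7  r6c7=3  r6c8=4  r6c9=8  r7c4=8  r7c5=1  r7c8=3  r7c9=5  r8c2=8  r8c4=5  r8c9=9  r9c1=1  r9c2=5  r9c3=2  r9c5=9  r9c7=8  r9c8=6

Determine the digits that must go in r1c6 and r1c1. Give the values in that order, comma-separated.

For r1c6:
  Consider where 9 can go in column 6.
  r2c6 is out (row 2 already has a 9). r4c6 is out (box 5 already has a 9). r6c6 is out (row 6 already has a 9). r7c6 is out (box 8 already has a 9). The remaining empty cells in column 6 are similarly blocked.
  So the only cell in column 6 that can hold 9 is r1c6.
  So r1c6 = 9.
For r1c1:
  Consider where 5 can go in row 1.
  r1c3 is out (column 3 already has a 5).
  r1c4 is out (column 4 already has a 5).
  r1c6 is out (box 2 already has a 5).
  r1c9 is out (column 9 already has a 5).
  So the only cell in row 1 that can hold 5 is r1c1.
  So r1c1 = 5.

9,5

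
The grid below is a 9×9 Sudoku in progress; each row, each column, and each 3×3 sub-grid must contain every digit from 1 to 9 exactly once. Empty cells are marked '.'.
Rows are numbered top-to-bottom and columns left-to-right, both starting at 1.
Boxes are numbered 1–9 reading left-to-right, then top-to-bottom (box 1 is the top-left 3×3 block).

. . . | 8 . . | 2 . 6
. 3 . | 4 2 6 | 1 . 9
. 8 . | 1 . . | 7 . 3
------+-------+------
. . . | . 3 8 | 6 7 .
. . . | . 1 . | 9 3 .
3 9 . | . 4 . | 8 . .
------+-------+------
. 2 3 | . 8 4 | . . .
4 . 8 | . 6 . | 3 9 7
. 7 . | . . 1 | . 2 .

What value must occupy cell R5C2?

6

Cell R5C2 itself could take any of {4, 5, 6} by direct elimination.
Consider where 6 can go in column 2.
R1C2 is out (row 1 already has a 6).
R4C2 is out (row 4 already has a 6).
R8C2 is out (row 8 already has a 6).
So the only cell in column 2 that can hold 6 is R5C2.
Therefore R5C2 = 6.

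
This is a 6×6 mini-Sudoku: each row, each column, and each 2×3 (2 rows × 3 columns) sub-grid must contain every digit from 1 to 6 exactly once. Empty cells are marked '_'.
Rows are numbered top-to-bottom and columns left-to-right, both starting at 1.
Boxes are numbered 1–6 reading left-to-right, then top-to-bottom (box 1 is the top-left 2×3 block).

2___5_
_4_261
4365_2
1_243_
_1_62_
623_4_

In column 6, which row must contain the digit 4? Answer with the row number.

Consider where 4 can go in column 6.
r4c6 is out (row 4 already has a 4).
r5c6 is out (box 6 already has a 4).
r6c6 is out (row 6 already has a 4).
So the only cell in column 6 that can hold 4 is r1c6.
That is row 1.

1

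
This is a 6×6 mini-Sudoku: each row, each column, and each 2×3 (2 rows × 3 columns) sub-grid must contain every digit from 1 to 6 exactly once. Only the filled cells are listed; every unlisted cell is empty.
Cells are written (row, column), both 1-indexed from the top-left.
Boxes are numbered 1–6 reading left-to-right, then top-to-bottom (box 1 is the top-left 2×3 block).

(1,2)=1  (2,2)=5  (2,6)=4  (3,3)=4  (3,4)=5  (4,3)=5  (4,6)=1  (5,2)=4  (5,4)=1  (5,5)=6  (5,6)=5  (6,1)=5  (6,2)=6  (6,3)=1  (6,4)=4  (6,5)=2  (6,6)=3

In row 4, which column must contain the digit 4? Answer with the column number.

5

Consider where 4 can go in row 4.
(4,1) is out (box 3 already has a 4).
(4,2) is out (column 2 already has a 4).
(4,4) is out (column 4 already has a 4).
So the only cell in row 4 that can hold 4 is (4,5).
That is column 5.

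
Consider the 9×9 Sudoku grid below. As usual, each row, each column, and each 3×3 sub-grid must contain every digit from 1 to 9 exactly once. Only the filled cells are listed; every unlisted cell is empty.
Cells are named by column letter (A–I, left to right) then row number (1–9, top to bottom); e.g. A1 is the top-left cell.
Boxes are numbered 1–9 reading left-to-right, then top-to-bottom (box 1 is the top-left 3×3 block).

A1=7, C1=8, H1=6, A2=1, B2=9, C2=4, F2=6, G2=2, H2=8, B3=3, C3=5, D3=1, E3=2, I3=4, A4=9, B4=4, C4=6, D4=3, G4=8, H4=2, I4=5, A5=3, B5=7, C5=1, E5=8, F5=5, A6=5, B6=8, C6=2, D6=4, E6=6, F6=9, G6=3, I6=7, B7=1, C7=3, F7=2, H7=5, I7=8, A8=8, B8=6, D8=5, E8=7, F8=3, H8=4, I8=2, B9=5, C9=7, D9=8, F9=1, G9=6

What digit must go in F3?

8

Cell F3 itself could take any of {7, 8} by direct elimination.
Consider where 8 can go in box 2.
D1 is out (row 1 already has a 8).
E1 is out (row 1 already has a 8).
F1 is out (row 1 already has a 8).
D2 is out (row 2 already has a 8).
E2 is out (row 2 already has a 8).
So the only cell in box 2 that can hold 8 is F3.
Therefore F3 = 8.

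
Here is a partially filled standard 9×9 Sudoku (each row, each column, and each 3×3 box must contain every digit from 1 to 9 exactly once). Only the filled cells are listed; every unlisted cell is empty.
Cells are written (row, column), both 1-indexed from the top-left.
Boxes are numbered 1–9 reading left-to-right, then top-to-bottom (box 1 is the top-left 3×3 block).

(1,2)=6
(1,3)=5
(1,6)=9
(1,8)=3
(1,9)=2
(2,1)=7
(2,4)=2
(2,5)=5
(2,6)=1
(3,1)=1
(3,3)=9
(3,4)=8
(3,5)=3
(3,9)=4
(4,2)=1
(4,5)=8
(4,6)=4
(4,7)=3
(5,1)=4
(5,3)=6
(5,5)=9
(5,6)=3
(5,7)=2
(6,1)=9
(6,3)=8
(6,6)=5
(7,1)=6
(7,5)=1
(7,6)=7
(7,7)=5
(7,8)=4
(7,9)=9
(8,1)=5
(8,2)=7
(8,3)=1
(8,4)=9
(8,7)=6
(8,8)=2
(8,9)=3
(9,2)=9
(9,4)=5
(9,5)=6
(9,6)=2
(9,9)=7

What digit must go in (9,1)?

Cell (9,1) itself could take any of {3, 8} by direct elimination.
Consider where 3 can go in column 1.
(1,1) is out (row 1 already has a 3).
(4,1) is out (row 4 already has a 3).
So the only cell in column 1 that can hold 3 is (9,1).
Therefore (9,1) = 3.

3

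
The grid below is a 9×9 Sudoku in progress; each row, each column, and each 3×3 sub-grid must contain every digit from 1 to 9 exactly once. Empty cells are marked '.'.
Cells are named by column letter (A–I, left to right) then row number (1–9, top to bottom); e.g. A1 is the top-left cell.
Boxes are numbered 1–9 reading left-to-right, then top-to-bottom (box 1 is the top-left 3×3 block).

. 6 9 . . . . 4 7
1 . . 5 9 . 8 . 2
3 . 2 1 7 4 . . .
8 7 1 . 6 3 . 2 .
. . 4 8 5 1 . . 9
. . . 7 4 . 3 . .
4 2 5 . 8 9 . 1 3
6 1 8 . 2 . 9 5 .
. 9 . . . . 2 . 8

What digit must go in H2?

3

Cell H2 itself could take any of {3, 6} by direct elimination.
Consider where 3 can go in column H.
H3 is out (row 3 already has a 3).
H5 is out (box 6 already has a 3).
H6 is out (row 6 already has a 3).
H9 is out (box 9 already has a 3).
So the only cell in column H that can hold 3 is H2.
Therefore H2 = 3.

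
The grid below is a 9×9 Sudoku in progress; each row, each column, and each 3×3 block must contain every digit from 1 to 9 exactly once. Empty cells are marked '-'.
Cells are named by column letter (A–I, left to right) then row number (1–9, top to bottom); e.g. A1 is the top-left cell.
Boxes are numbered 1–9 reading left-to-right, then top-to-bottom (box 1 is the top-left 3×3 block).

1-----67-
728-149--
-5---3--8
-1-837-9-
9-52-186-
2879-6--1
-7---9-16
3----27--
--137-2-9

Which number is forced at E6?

Cell E6 itself could take any of {4, 5} by direct elimination.
Consider where 5 can go in box 5.
E5 is out (row 5 already has a 5).
So the only cell in box 5 that can hold 5 is E6.
Therefore E6 = 5.

5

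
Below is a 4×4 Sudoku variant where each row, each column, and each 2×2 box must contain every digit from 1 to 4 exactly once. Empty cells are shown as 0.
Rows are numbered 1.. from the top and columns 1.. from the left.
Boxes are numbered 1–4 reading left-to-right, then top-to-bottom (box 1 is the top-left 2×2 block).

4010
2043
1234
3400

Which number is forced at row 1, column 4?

2

Row 1 already contains {1, 4}.
Column 4 already contains {3, 4}.
Its 2×2 block (box 2) already contains {1, 3, 4}.
The only value from 1–4 not eliminated is 2, so row 1, column 4 = 2.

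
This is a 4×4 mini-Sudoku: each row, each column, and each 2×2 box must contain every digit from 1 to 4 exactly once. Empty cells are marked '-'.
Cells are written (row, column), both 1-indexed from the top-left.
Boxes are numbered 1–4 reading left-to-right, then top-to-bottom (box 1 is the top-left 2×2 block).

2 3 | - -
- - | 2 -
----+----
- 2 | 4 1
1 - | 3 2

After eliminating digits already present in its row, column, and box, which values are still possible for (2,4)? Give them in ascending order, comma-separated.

Row 2 already contains {2}.
Column 4 already contains {1, 2}.
Its 2×2 block (box 2) already contains {2}.
Removing those from 1–4 leaves {3, 4} as the candidates for (2,4).

3,4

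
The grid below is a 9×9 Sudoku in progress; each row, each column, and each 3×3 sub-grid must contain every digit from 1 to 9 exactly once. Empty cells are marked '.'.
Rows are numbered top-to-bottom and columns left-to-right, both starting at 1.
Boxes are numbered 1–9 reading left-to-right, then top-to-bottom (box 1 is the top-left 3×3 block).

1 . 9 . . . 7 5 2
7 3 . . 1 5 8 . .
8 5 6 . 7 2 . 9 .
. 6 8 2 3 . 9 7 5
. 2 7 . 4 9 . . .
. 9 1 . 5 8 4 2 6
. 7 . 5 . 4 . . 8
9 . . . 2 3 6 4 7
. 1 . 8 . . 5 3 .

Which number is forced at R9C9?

Row 9 already contains {1, 3, 5, 8}.
Column 9 already contains {2, 5, 6, 7, 8}.
Its 3×3 block (box 9) already contains {3, 4, 5, 6, 7, 8}.
The only value from 1–9 not eliminated is 9, so R9C9 = 9.

9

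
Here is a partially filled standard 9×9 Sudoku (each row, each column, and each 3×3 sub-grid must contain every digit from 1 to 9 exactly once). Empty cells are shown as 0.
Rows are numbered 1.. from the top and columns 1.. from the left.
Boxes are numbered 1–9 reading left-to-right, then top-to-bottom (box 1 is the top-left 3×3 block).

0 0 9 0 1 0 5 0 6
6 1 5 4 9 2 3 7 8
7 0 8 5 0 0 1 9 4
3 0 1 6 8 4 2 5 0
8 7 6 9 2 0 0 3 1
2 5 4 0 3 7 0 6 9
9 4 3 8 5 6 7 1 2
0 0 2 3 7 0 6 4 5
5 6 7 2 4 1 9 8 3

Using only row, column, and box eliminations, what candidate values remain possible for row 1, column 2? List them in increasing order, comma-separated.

Row 1 already contains {1, 5, 6, 9}.
Column 2 already contains {1, 4, 5, 6, 7}.
Its 3×3 block (box 1) already contains {1, 5, 6, 7, 8, 9}.
Removing those from 1–9 leaves {2, 3} as the candidates for row 1, column 2.

2,3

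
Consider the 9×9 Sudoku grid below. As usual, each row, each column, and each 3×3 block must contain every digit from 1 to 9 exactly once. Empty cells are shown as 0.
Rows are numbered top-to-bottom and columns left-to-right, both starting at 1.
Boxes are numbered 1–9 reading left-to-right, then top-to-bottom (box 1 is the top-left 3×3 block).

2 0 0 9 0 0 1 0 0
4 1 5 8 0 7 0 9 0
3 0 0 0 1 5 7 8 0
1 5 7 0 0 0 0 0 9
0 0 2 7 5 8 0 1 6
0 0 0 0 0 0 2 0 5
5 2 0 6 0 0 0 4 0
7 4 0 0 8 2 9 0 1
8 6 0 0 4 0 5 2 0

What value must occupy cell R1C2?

Cell R1C2 itself could take any of {7, 8} by direct elimination.
Consider where 7 can go in row 1.
R1C3 is out (column 3 already has a 7).
R1C5 is out (box 2 already has a 7).
R1C6 is out (column 6 already has a 7).
R1C8 is out (box 3 already has a 7).
R1C9 is out (box 3 already has a 7).
So the only cell in row 1 that can hold 7 is R1C2.
Therefore R1C2 = 7.

7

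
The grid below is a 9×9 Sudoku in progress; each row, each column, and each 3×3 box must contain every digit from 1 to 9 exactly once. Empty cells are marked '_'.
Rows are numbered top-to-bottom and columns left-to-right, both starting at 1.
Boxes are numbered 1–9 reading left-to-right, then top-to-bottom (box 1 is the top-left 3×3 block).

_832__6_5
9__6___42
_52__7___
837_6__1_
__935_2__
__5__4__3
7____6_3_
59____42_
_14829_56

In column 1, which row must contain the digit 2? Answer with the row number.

6

Consider where 2 can go in column 1.
r1c1 is out (row 1 already has a 2).
r3c1 is out (row 3 already has a 2).
r5c1 is out (row 5 already has a 2).
r9c1 is out (row 9 already has a 2).
So the only cell in column 1 that can hold 2 is r6c1.
That is row 6.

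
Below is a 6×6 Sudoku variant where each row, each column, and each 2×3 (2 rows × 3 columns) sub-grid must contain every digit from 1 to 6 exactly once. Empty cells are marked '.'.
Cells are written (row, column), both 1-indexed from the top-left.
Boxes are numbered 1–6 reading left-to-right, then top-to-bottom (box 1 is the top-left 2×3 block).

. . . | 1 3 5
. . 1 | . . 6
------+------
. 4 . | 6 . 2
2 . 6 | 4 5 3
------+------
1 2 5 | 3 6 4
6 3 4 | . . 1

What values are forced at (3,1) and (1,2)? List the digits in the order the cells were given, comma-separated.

5,6

For (3,1):
  Consider where 5 can go in box 3.
  (3,3) is out (column 3 already has a 5).
  (4,2) is out (row 4 already has a 5).
  So the only cell in box 3 that can hold 5 is (3,1).
  So (3,1) = 5.
For (1,2):
  Row 1 already contains {1, 3, 5}.
  Column 2 already contains {2, 3, 4}.
  Its 2×3 block (box 1) already contains {1}.
  The only value from 1–6 not eliminated is 6, so (1,2) = 6.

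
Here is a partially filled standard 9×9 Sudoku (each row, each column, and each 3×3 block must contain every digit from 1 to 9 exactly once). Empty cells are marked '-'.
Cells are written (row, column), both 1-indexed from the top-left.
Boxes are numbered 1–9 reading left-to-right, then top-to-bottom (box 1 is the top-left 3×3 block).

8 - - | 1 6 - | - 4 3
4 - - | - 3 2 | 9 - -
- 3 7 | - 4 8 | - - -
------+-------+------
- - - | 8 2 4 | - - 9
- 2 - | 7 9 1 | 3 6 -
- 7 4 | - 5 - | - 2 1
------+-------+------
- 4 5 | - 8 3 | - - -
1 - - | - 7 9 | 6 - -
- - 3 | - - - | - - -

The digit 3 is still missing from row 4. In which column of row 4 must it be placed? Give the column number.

Consider where 3 can go in row 4.
(4,2) is out (column 2 already has a 3).
(4,3) is out (column 3 already has a 3).
(4,7) is out (column 7 already has a 3).
(4,8) is out (box 6 already has a 3).
So the only cell in row 4 that can hold 3 is (4,1).
That is column 1.

1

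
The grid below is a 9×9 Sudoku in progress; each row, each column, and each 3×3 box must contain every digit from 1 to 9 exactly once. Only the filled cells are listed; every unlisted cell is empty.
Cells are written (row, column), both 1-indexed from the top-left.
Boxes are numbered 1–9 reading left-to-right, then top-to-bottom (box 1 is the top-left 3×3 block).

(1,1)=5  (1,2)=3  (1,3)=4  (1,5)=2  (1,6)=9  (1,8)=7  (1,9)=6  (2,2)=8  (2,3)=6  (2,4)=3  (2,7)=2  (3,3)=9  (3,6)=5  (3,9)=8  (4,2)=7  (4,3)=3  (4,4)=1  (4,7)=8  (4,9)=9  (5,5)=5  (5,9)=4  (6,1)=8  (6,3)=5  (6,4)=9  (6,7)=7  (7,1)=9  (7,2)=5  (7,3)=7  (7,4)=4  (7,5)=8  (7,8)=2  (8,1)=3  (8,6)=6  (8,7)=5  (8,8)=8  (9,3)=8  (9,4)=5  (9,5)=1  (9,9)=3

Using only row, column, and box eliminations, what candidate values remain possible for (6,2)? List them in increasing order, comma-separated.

Row 6 already contains {5, 7, 8, 9}.
Column 2 already contains {3, 5, 7, 8}.
Its 3×3 block (box 4) already contains {3, 5, 7, 8}.
Removing those from 1–9 leaves {1, 2, 4, 6} as the candidates for (6,2).

1,2,4,6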